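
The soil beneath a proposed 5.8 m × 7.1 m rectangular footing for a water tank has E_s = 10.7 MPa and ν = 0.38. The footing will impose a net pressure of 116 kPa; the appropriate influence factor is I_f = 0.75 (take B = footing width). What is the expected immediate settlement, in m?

Immediate (elastic) settlement: S_e = q·B·(1−ν²)/E_s · I_f.
E_s = 10.7 MPa = 10700 kPa.
S_e = 116 × 5.8 × (1 − 0.38²) / 10700 × 0.75
    = 116 × 5.8 × 0.8556 / 10700 × 0.75
    = 0.04035 m

S_e ≈ 0.0403 m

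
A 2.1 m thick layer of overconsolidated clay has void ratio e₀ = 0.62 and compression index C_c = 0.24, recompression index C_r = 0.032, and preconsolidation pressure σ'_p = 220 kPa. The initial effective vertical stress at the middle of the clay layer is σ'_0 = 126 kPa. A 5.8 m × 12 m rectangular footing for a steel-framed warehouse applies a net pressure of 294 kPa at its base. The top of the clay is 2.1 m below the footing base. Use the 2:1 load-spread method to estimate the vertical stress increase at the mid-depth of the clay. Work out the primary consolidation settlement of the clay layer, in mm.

Mid-depth of clay below the footing base: z = 2.1 + 2.1/2 = 3.15 m.
Stress increase at mid-clay by the 2:1 spreading method:
Δσ = qBL/((B+z)(L+z)) = 294×5.8×12/((5.8+3.15)(12+3.15)) = 150.91 kPa
Final effective stress: σ'_f = 126 + 150.91 = 276.91 kPa.
σ'_f = 276.91 > σ'_p = 220 kPa, so the stress path crosses the preconsolidation pressure — recompression up to σ'_p, then virgin compression beyond:
S_c = H/(1+e₀)·[C_r·log₁₀(σ'_p/σ'_0) + C_c·log₁₀(σ'_f/σ'_p)]
    = 2.1/1.62 × [0.032×log₁₀(220/126) + 0.24×log₁₀(276.91/220)]
    = 1.2963 × [0.0077457 + 0.02398] = 0.04113 m

S_c ≈ 41.1 mm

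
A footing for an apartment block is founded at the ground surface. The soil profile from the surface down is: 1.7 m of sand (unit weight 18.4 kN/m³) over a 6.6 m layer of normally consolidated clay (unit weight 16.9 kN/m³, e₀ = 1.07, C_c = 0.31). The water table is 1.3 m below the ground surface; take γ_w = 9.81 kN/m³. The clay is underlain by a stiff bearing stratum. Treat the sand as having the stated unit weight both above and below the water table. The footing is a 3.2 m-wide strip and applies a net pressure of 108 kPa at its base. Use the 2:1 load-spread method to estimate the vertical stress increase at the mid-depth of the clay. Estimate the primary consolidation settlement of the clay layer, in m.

Mid-depth of clay below the ground surface: z = 1.7 + 6.6/2 = 5 m.
Total vertical stress at mid-clay: σ_v = 18.4×1.7 + 16.9×3.3 = 87.05 kPa.
Pore pressure: u = 9.81×(5 − 1.3) = 36.297 kPa.
Initial effective stress: σ'_0 = σ_v − u = 87.05 − 36.297 = 50.753 kPa.
Stress increase at mid-clay by the 2:1 spreading method:
Δσ = qB/(B+z) = 108×3.2/(3.2+5) = 42.146 kPa
Final effective stress: σ'_f = σ'_0 + Δσ = 50.753 + 42.146 = 92.899 kPa.
Normally consolidated clay, so the full stress increment lies on the virgin compression line:
S_c = C_c·H/(1+e₀)·log₁₀(σ'_f/σ'_0) = 0.31×6.6/(1+1.07)×log₁₀(92.899/50.753)
    = 0.98841 × 0.26255 = 0.2595 m

S_c ≈ 0.26 m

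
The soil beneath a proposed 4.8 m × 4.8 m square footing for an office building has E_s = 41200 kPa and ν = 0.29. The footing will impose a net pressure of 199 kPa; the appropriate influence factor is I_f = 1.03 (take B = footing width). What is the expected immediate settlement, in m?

S_e ≈ 0.0219 m

Immediate (elastic) settlement: S_e = q·B·(1−ν²)/E_s · I_f.
S_e = 199 × 4.8 × (1 − 0.29²) / 41200 × 1.03
    = 199 × 4.8 × 0.9159 / 41200 × 1.03
    = 0.02187 m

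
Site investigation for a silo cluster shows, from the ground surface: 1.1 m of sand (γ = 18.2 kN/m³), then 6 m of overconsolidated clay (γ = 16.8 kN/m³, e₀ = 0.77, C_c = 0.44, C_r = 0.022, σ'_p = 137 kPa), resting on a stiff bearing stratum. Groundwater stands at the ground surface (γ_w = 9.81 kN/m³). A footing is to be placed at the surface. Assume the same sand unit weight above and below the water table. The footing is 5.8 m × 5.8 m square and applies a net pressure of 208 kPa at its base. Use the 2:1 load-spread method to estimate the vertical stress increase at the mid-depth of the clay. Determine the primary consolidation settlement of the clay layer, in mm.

Mid-depth of clay below the ground surface: z = 1.1 + 6/2 = 4.1 m.
Total vertical stress at mid-clay: σ_v = 18.2×1.1 + 16.8×3 = 70.42 kPa.
Pore pressure: u = 9.81×(4.1 − 0) = 40.221 kPa.
Initial effective stress: σ'_0 = σ_v − u = 70.42 − 40.221 = 30.199 kPa.
Stress increase at mid-clay by the 2:1 spreading method:
Δσ = qBL/((B+z)(L+z)) = 208×5.8×5.8/((5.8+4.1)(5.8+4.1)) = 71.392 kPa
Final effective stress: σ'_f = 30.199 + 71.392 = 101.59 kPa.
σ'_f = 101.59 ≤ σ'_p = 137 kPa, so the clay remains overconsolidated and only the recompression index applies:
S_c = C_r·H/(1+e₀)·log₁₀(σ'_f/σ'_0) = 0.022×6/1.77×log₁₀(101.59/30.199)
    = 0.074576 × 0.52686 = 0.03929 m

S_c ≈ 39.3 mm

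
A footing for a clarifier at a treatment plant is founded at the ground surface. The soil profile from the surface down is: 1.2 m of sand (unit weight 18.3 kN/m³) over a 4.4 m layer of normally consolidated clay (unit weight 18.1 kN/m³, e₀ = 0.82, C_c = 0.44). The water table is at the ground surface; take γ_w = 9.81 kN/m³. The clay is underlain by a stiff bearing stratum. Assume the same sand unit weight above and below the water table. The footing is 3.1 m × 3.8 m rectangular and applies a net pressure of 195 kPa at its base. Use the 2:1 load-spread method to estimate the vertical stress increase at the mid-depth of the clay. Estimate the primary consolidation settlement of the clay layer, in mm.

S_c ≈ 463 mm

Mid-depth of clay below the ground surface: z = 1.2 + 4.4/2 = 3.4 m.
Total vertical stress at mid-clay: σ_v = 18.3×1.2 + 18.1×2.2 = 61.78 kPa.
Pore pressure: u = 9.81×(3.4 − 0) = 33.354 kPa.
Initial effective stress: σ'_0 = σ_v − u = 61.78 − 33.354 = 28.426 kPa.
Stress increase at mid-clay by the 2:1 spreading method:
Δσ = qBL/((B+z)(L+z)) = 195×3.1×3.8/((3.1+3.4)(3.8+3.4)) = 49.083 kPa
Final effective stress: σ'_f = σ'_0 + Δσ = 28.426 + 49.083 = 77.509 kPa.
Normally consolidated clay, so the full stress increment lies on the virgin compression line:
S_c = C_c·H/(1+e₀)·log₁₀(σ'_f/σ'_0) = 0.44×4.4/(1+0.82)×log₁₀(77.509/28.426)
    = 1.0637 × 0.43564 = 0.4634 m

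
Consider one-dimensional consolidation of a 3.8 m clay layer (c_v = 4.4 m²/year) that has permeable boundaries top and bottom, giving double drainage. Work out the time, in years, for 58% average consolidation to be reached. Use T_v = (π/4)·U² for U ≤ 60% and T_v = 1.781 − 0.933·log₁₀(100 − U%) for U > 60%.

Drainage path length: H_d = H/2 = 1.9 m (double drainage).
U ≤ 60%: T_v = (π/4)·U² = (π/4)×0.58² = 0.26421.
t = T_v·H_d²/c_v = 0.26421×1.9²/4.4 = 0.2168 years.

t ≈ 0.217 years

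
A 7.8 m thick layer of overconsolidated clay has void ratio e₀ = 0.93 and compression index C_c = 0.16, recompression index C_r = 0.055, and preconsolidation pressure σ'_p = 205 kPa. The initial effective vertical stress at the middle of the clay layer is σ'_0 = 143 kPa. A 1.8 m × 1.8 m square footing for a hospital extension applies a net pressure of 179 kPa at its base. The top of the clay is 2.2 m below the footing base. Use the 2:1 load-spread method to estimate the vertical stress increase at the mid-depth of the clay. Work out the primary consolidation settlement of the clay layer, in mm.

Mid-depth of clay below the footing base: z = 2.2 + 7.8/2 = 6.1 m.
Stress increase at mid-clay by the 2:1 spreading method:
Δσ = qBL/((B+z)(L+z)) = 179×1.8×1.8/((1.8+6.1)(1.8+6.1)) = 9.2927 kPa
Final effective stress: σ'_f = 143 + 9.2927 = 152.29 kPa.
σ'_f = 152.29 ≤ σ'_p = 205 kPa, so the clay remains overconsolidated and only the recompression index applies:
S_c = C_r·H/(1+e₀)·log₁₀(σ'_f/σ'_0) = 0.055×7.8/1.93×log₁₀(152.29/143)
    = 0.22228 × 0.027335 = 0.006076 m

S_c ≈ 6.08 mm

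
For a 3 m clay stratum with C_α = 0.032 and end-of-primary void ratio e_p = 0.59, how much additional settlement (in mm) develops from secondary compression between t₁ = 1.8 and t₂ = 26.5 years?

S_s ≈ 70.5 mm

Secondary compression: S_s = C_α·H/(1+e_p)·log₁₀(t₂/t₁)
S_s = 0.032×3/(1+0.59)×log₁₀(26.5/1.8)
    = 0.06038 × 1.168 = 0.07052 m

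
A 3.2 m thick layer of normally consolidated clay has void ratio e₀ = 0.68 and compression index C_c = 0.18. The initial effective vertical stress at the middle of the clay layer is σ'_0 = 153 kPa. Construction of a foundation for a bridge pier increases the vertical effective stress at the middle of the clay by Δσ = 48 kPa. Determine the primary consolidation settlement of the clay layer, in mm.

S_c ≈ 40.6 mm

Final effective stress: σ'_f = σ'_0 + Δσ = 153 + 48 = 201 kPa.
Normally consolidated clay, so the full stress increment lies on the virgin compression line:
S_c = C_c·H/(1+e₀)·log₁₀(σ'_f/σ'_0) = 0.18×3.2/(1+0.68)×log₁₀(201/153)
    = 0.34286 × 0.1185 = 0.04063 m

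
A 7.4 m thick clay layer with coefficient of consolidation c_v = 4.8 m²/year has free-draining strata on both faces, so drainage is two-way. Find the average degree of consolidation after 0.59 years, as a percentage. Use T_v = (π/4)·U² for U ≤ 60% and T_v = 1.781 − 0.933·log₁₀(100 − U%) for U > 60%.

Drainage path length: H_d = H/2 = 3.7 m (double drainage).
T_v = c_v·t/H_d² = 4.8×0.59/3.7² = 0.20687.
T_v = 0.20687 corresponds to the U ≤ 60% branch:
U = √(4T_v/π) = 0.5132

U ≈ 51.3 %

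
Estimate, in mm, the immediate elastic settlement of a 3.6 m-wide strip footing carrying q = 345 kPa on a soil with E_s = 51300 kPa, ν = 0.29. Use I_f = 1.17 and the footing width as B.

Immediate (elastic) settlement: S_e = q·B·(1−ν²)/E_s · I_f.
S_e = 345 × 3.6 × (1 − 0.29²) / 51300 × 1.17
    = 345 × 3.6 × 0.9159 / 51300 × 1.17
    = 0.02594 m = 25.94 mm

S_e ≈ 25.9 mm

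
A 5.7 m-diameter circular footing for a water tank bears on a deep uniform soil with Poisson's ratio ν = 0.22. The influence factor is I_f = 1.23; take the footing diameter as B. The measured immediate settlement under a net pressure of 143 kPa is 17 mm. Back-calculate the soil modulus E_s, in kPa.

E_s ≈ 56100 kPa

S_e = q·B·(1−ν²)/E_s · I_f  ⇒  E_s = q·B·(1−ν²)·I_f / S_e.
E_s = 143 × 5.7 × 0.9516 × 1.23 / 0.017 = 56120 kPa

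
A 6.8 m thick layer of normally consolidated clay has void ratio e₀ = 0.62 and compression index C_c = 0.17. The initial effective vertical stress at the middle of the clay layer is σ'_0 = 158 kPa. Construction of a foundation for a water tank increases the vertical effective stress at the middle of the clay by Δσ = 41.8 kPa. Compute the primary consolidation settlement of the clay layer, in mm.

S_c ≈ 72.7 mm

Final effective stress: σ'_f = σ'_0 + Δσ = 158 + 41.8 = 199.8 kPa.
Normally consolidated clay, so the full stress increment lies on the virgin compression line:
S_c = C_c·H/(1+e₀)·log₁₀(σ'_f/σ'_0) = 0.17×6.8/(1+0.62)×log₁₀(199.8/158)
    = 0.71358 × 0.10194 = 0.07274 m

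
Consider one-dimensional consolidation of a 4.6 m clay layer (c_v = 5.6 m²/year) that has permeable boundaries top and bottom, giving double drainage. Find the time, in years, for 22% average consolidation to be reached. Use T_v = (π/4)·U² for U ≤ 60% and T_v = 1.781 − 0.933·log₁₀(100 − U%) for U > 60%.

Drainage path length: H_d = H/2 = 2.3 m (double drainage).
U ≤ 60%: T_v = (π/4)·U² = (π/4)×0.22² = 0.038013.
t = T_v·H_d²/c_v = 0.038013×2.3²/5.6 = 0.03591 years.

t ≈ 0.0359 years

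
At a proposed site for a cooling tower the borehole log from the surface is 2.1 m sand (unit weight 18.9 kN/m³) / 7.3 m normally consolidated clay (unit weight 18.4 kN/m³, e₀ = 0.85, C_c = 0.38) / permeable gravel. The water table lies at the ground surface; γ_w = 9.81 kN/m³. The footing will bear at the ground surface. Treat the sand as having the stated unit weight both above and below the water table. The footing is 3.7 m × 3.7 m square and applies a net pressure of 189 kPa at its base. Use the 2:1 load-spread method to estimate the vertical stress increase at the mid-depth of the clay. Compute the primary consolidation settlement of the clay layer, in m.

Mid-depth of clay below the ground surface: z = 2.1 + 7.3/2 = 5.75 m.
Total vertical stress at mid-clay: σ_v = 18.9×2.1 + 18.4×3.65 = 106.85 kPa.
Pore pressure: u = 9.81×(5.75 − 0) = 56.408 kPa.
Initial effective stress: σ'_0 = σ_v − u = 106.85 − 56.408 = 50.442 kPa.
Stress increase at mid-clay by the 2:1 spreading method:
Δσ = qBL/((B+z)(L+z)) = 189×3.7×3.7/((3.7+5.75)(3.7+5.75)) = 28.974 kPa
Final effective stress: σ'_f = σ'_0 + Δσ = 50.442 + 28.974 = 79.416 kPa.
Normally consolidated clay, so the full stress increment lies on the virgin compression line:
S_c = C_c·H/(1+e₀)·log₁₀(σ'_f/σ'_0) = 0.38×7.3/(1+0.85)×log₁₀(79.416/50.442)
    = 1.4995 × 0.19712 = 0.2956 m

S_c ≈ 0.296 m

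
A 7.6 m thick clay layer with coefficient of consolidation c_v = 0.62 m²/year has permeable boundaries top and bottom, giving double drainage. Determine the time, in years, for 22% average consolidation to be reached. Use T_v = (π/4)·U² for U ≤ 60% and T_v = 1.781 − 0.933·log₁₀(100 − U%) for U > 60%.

Drainage path length: H_d = H/2 = 3.8 m (double drainage).
U ≤ 60%: T_v = (π/4)·U² = (π/4)×0.22² = 0.038013.
t = T_v·H_d²/c_v = 0.038013×3.8²/0.62 = 0.8853 years.

t ≈ 0.885 years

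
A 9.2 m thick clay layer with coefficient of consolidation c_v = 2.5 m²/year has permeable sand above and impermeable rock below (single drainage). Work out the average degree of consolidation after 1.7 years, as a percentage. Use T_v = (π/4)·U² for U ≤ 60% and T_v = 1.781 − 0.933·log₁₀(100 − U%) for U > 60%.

U ≈ 25.3 %

Drainage path length: H_d = H = 9.2 m (single drainage).
T_v = c_v·t/H_d² = 2.5×1.7/9.2² = 0.050213.
T_v = 0.050213 corresponds to the U ≤ 60% branch:
U = √(4T_v/π) = 0.2529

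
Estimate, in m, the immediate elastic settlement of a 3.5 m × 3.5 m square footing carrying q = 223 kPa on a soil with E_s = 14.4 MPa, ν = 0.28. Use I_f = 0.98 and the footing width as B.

Immediate (elastic) settlement: S_e = q·B·(1−ν²)/E_s · I_f.
E_s = 14.4 MPa = 14400 kPa.
S_e = 223 × 3.5 × (1 − 0.28²) / 14400 × 0.98
    = 223 × 3.5 × 0.9216 / 14400 × 0.98
    = 0.04895 m

S_e ≈ 0.049 m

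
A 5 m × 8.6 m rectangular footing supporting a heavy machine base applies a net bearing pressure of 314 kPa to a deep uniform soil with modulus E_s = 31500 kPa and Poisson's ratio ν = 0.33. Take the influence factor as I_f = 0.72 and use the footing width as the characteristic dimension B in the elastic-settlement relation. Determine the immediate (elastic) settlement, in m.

S_e ≈ 0.032 m

Immediate (elastic) settlement: S_e = q·B·(1−ν²)/E_s · I_f.
S_e = 314 × 5 × (1 − 0.33²) / 31500 × 0.72
    = 314 × 5 × 0.8911 / 31500 × 0.72
    = 0.03198 m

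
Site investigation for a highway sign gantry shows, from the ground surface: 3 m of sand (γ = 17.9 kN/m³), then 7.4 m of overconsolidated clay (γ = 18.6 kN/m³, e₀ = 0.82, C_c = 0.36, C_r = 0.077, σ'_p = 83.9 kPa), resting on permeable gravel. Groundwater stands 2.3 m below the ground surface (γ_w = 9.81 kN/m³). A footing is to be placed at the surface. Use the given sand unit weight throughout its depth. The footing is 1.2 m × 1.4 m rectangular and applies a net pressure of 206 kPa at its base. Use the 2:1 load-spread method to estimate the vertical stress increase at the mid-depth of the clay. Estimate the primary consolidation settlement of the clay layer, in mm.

Mid-depth of clay below the ground surface: z = 3 + 7.4/2 = 6.7 m.
Total vertical stress at mid-clay: σ_v = 17.9×3 + 18.6×3.7 = 122.52 kPa.
Pore pressure: u = 9.81×(6.7 − 2.3) = 43.164 kPa.
Initial effective stress: σ'_0 = σ_v − u = 122.52 − 43.164 = 79.356 kPa.
Stress increase at mid-clay by the 2:1 spreading method:
Δσ = qBL/((B+z)(L+z)) = 206×1.2×1.4/((1.2+6.7)(1.4+6.7)) = 5.4083 kPa
Final effective stress: σ'_f = 79.356 + 5.4083 = 84.764 kPa.
σ'_f = 84.764 > σ'_p = 83.9 kPa, so the stress path crosses the preconsolidation pressure — recompression up to σ'_p, then virgin compression beyond:
S_c = H/(1+e₀)·[C_r·log₁₀(σ'_p/σ'_0) + C_c·log₁₀(σ'_f/σ'_p)]
    = 7.4/1.82 × [0.077×log₁₀(83.9/79.356) + 0.36×log₁₀(84.764/83.9)]
    = 4.0659 × [0.001862 + 0.0016018] = 0.01408 m

S_c ≈ 14.1 mm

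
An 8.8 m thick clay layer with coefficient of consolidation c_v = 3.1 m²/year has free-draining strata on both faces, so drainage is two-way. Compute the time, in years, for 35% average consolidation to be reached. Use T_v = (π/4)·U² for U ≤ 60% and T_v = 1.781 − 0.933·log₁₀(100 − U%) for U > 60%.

t ≈ 0.601 years

Drainage path length: H_d = H/2 = 4.4 m (double drainage).
U ≤ 60%: T_v = (π/4)·U² = (π/4)×0.35² = 0.096211.
t = T_v·H_d²/c_v = 0.096211×4.4²/3.1 = 0.6009 years.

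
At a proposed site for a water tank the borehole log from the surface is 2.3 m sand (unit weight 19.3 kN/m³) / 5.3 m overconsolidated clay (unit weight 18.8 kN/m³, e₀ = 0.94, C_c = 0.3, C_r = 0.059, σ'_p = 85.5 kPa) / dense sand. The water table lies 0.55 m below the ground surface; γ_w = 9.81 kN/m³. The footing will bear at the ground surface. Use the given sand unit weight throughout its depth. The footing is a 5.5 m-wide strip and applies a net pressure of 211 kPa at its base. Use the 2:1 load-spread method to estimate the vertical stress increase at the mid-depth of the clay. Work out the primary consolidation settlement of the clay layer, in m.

S_c ≈ 0.264 m

Mid-depth of clay below the ground surface: z = 2.3 + 5.3/2 = 4.95 m.
Total vertical stress at mid-clay: σ_v = 19.3×2.3 + 18.8×2.65 = 94.21 kPa.
Pore pressure: u = 9.81×(4.95 − 0.55) = 43.164 kPa.
Initial effective stress: σ'_0 = σ_v − u = 94.21 − 43.164 = 51.046 kPa.
Stress increase at mid-clay by the 2:1 spreading method:
Δσ = qB/(B+z) = 211×5.5/(5.5+4.95) = 111.05 kPa
Final effective stress: σ'_f = 51.046 + 111.05 = 162.1 kPa.
σ'_f = 162.1 > σ'_p = 85.5 kPa, so the stress path crosses the preconsolidation pressure — recompression up to σ'_p, then virgin compression beyond:
S_c = H/(1+e₀)·[C_r·log₁₀(σ'_p/σ'_0) + C_c·log₁₀(σ'_f/σ'_p)]
    = 5.3/1.94 × [0.059×log₁₀(85.5/51.046) + 0.3×log₁₀(162.1/85.5)]
    = 2.732 × [0.013216 + 0.083345] = 0.2638 m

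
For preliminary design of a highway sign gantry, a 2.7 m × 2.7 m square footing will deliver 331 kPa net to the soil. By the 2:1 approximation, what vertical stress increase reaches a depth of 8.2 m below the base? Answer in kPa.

Δσ_z ≈ 20.3 kPa

By the 2:1 method the load spreads at 1 horizontal : 2 vertical, so at depth z the loaded area has grown by z in each plan dimension:
Δσ = qBL/((B+z)(L+z)) = 331×2.7×2.7/((2.7+8.2)(2.7+8.2)) = 20.31 kPa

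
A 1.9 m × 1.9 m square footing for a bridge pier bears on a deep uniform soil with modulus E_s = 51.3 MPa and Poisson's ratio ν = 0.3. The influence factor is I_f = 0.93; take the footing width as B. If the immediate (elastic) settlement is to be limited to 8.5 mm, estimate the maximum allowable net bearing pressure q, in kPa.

q ≈ 271 kPa

E_s = 51.3 MPa = 51300 kPa.
S_e = q·B·(1−ν²)/E_s · I_f  ⇒  q = S_e·E_s / (B·(1−ν²)·I_f).
q = 0.0085 × 51300 / (1.9 × 0.91 × 0.93) = 271.2 kPa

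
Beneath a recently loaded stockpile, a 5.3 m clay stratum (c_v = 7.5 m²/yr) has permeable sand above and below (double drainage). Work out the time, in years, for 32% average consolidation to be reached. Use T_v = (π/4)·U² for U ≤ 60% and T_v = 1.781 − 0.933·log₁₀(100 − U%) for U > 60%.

t ≈ 0.0753 years

Drainage path length: H_d = H/2 = 2.65 m (double drainage).
U ≤ 60%: T_v = (π/4)·U² = (π/4)×0.32² = 0.080425.
t = T_v·H_d²/c_v = 0.080425×2.65²/7.5 = 0.0753 years.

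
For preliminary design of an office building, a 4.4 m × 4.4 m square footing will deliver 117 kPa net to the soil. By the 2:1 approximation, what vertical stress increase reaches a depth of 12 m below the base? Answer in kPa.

By the 2:1 method the load spreads at 1 horizontal : 2 vertical, so at depth z the loaded area has grown by z in each plan dimension:
Δσ = qBL/((B+z)(L+z)) = 117×4.4×4.4/((4.4+12)(4.4+12)) = 8.4218 kPa

Δσ_z ≈ 8.42 kPa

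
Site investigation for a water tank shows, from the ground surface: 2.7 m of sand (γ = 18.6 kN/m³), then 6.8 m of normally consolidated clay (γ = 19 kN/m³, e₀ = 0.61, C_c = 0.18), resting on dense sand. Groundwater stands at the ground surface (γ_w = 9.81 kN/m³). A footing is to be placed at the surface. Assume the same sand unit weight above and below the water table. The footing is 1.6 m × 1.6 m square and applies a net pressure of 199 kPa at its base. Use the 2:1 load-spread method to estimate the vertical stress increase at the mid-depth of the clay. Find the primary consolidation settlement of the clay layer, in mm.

S_c ≈ 47.9 mm

Mid-depth of clay below the ground surface: z = 2.7 + 6.8/2 = 6.1 m.
Total vertical stress at mid-clay: σ_v = 18.6×2.7 + 19×3.4 = 114.82 kPa.
Pore pressure: u = 9.81×(6.1 − 0) = 59.841 kPa.
Initial effective stress: σ'_0 = σ_v − u = 114.82 − 59.841 = 54.979 kPa.
Stress increase at mid-clay by the 2:1 spreading method:
Δσ = qBL/((B+z)(L+z)) = 199×1.6×1.6/((1.6+6.1)(1.6+6.1)) = 8.5923 kPa
Final effective stress: σ'_f = σ'_0 + Δσ = 54.979 + 8.5923 = 63.571 kPa.
Normally consolidated clay, so the full stress increment lies on the virgin compression line:
S_c = C_c·H/(1+e₀)·log₁₀(σ'_f/σ'_0) = 0.18×6.8/(1+0.61)×log₁₀(63.571/54.979)
    = 0.76025 × 0.063062 = 0.04794 m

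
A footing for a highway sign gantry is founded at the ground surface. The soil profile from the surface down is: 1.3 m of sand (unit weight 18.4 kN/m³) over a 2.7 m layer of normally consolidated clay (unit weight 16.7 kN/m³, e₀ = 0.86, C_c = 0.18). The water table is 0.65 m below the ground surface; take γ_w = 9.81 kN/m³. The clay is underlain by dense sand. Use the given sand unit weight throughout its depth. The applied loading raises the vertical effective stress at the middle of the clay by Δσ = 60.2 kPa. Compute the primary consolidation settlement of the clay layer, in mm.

Mid-depth of clay below the ground surface: z = 1.3 + 2.7/2 = 2.65 m.
Total vertical stress at mid-clay: σ_v = 18.4×1.3 + 16.7×1.35 = 46.465 kPa.
Pore pressure: u = 9.81×(2.65 − 0.65) = 19.62 kPa.
Initial effective stress: σ'_0 = σ_v − u = 46.465 − 19.62 = 26.845 kPa.
Final effective stress: σ'_f = σ'_0 + Δσ = 26.845 + 60.2 = 87.045 kPa.
Normally consolidated clay, so the full stress increment lies on the virgin compression line:
S_c = C_c·H/(1+e₀)·log₁₀(σ'_f/σ'_0) = 0.18×2.7/(1+0.86)×log₁₀(87.045/26.845)
    = 0.26129 × 0.51088 = 0.1335 m

S_c ≈ 133 mm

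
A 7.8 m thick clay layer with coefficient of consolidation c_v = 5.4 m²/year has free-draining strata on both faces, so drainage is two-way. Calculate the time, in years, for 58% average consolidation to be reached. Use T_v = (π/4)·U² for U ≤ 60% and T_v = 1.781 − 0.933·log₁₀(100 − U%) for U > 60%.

t ≈ 0.744 years

Drainage path length: H_d = H/2 = 3.9 m (double drainage).
U ≤ 60%: T_v = (π/4)·U² = (π/4)×0.58² = 0.26421.
t = T_v·H_d²/c_v = 0.26421×3.9²/5.4 = 0.7442 years.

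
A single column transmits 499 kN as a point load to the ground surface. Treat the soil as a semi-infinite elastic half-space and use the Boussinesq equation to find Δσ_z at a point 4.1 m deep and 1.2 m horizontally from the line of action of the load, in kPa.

Δσ_z ≈ 11.5 kPa

Boussinesq vertical stress below a point load on an elastic half-space:
Δσ_z = 3P/(2πz²) · [1 + (r/z)²]^(−5/2)
r/z = 1.2/4.1 = 0.29268; [1+(r/z)²]^(−5/2) = 0.81426.
Δσ_z = 3×499/(2π×4.1²) × 0.81426 = 14.173 × 0.81426 = 11.54 kPa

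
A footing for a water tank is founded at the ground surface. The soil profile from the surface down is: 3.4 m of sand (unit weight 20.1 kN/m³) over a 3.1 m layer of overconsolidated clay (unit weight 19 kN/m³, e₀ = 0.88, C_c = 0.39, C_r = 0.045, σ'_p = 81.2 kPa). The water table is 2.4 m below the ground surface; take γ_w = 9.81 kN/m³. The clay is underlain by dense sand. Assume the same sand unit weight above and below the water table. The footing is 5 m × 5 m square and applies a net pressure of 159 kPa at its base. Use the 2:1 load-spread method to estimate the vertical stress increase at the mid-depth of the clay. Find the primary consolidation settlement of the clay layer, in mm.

Mid-depth of clay below the ground surface: z = 3.4 + 3.1/2 = 4.95 m.
Total vertical stress at mid-clay: σ_v = 20.1×3.4 + 19×1.55 = 97.79 kPa.
Pore pressure: u = 9.81×(4.95 − 2.4) = 25.015 kPa.
Initial effective stress: σ'_0 = σ_v − u = 97.79 − 25.015 = 72.775 kPa.
Stress increase at mid-clay by the 2:1 spreading method:
Δσ = qBL/((B+z)(L+z)) = 159×5×5/((5+4.95)(5+4.95)) = 40.151 kPa
Final effective stress: σ'_f = 72.775 + 40.151 = 112.93 kPa.
σ'_f = 112.93 > σ'_p = 81.2 kPa, so the stress path crosses the preconsolidation pressure — recompression up to σ'_p, then virgin compression beyond:
S_c = H/(1+e₀)·[C_r·log₁₀(σ'_p/σ'_0) + C_c·log₁₀(σ'_f/σ'_p)]
    = 3.1/1.88 × [0.045×log₁₀(81.2/72.775) + 0.39×log₁₀(112.93/81.2)]
    = 1.6489 × [0.0021408 + 0.055869] = 0.09565 m

S_c ≈ 95.7 mm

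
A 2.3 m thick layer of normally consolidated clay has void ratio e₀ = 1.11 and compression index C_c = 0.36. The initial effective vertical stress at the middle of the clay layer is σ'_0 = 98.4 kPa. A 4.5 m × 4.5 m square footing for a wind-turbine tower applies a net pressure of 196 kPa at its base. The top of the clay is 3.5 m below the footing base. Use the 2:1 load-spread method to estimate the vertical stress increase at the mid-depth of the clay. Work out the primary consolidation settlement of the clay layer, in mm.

S_c ≈ 67 mm

Mid-depth of clay below the footing base: z = 3.5 + 2.3/2 = 4.65 m.
Stress increase at mid-clay by the 2:1 spreading method:
Δσ = qBL/((B+z)(L+z)) = 196×4.5×4.5/((4.5+4.65)(4.5+4.65)) = 47.407 kPa
Final effective stress: σ'_f = σ'_0 + Δσ = 98.4 + 47.407 = 145.81 kPa.
Normally consolidated clay, so the full stress increment lies on the virgin compression line:
S_c = C_c·H/(1+e₀)·log₁₀(σ'_f/σ'_0) = 0.36×2.3/(1+1.11)×log₁₀(145.81/98.4)
    = 0.39242 × 0.17079 = 0.06702 m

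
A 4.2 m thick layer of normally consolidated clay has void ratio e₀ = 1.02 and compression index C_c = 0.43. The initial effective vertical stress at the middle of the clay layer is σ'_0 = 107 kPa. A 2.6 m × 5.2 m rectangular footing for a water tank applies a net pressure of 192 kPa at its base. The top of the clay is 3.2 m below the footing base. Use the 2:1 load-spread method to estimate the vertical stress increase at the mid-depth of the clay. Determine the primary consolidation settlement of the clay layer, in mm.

S_c ≈ 99.6 mm

Mid-depth of clay below the footing base: z = 3.2 + 4.2/2 = 5.3 m.
Stress increase at mid-clay by the 2:1 spreading method:
Δσ = qBL/((B+z)(L+z)) = 192×2.6×5.2/((2.6+5.3)(5.2+5.3)) = 31.294 kPa
Final effective stress: σ'_f = σ'_0 + Δσ = 107 + 31.294 = 138.29 kPa.
Normally consolidated clay, so the full stress increment lies on the virgin compression line:
S_c = C_c·H/(1+e₀)·log₁₀(σ'_f/σ'_0) = 0.43×4.2/(1+1.02)×log₁₀(138.29/107)
    = 0.89406 × 0.11141 = 0.09961 m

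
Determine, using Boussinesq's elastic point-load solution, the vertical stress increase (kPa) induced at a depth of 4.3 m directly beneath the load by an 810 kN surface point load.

Boussinesq vertical stress below a point load on an elastic half-space:
Δσ_z = 3P/(2πz²) · [1 + (r/z)²]^(−5/2)
r/z = 0/4.3 = 0; [1+(r/z)²]^(−5/2) = 1.
Δσ_z = 3×810/(2π×4.3²) × 1 = 20.917 × 1 = 20.92 kPa

Δσ_z ≈ 20.9 kPa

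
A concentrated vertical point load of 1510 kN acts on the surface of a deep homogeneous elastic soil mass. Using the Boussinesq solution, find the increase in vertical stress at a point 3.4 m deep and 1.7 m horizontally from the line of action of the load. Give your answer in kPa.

Boussinesq vertical stress below a point load on an elastic half-space:
Δσ_z = 3P/(2πz²) · [1 + (r/z)²]^(−5/2)
r/z = 1.7/3.4 = 0.5; [1+(r/z)²]^(−5/2) = 0.57243.
Δσ_z = 3×1510/(2π×3.4²) × 0.57243 = 62.368 × 0.57243 = 35.7 kPa

Δσ_z ≈ 35.7 kPa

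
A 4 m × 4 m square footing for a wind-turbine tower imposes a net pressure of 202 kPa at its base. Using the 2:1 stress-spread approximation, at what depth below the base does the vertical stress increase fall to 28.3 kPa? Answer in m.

z ≈ 6.69 m

2:1 spreading — at depth z the loaded area has grown by z in each plan dimension:
qB²/(B+z)² = Δσ_z ⇒ z = B(√(q/Δσ_z) − 1) = 4×(√(202/28.3) − 1) = 6.687 m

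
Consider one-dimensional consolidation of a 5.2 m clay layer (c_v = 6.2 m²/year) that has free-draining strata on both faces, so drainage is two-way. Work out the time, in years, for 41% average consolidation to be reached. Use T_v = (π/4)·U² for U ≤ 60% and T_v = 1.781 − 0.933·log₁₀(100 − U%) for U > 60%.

t ≈ 0.144 years

Drainage path length: H_d = H/2 = 2.6 m (double drainage).
U ≤ 60%: T_v = (π/4)·U² = (π/4)×0.41² = 0.13203.
t = T_v·H_d²/c_v = 0.13203×2.6²/6.2 = 0.144 years.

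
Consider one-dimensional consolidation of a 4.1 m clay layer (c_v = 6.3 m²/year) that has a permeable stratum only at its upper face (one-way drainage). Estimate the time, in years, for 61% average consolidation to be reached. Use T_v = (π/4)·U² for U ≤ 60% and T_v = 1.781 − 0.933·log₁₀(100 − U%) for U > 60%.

Drainage path length: H_d = H = 4.1 m (single drainage).
U > 60%: T_v = 1.781 − 0.933·log₁₀(100 − 61) = 0.29654.
t = T_v·H_d²/c_v = 0.29654×4.1²/6.3 = 0.7912 years.

t ≈ 0.791 years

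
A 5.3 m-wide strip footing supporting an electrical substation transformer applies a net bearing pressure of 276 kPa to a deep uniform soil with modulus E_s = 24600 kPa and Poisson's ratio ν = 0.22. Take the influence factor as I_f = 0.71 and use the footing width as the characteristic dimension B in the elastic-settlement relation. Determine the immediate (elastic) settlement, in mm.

Immediate (elastic) settlement: S_e = q·B·(1−ν²)/E_s · I_f.
S_e = 276 × 5.3 × (1 − 0.22²) / 24600 × 0.71
    = 276 × 5.3 × 0.9516 / 24600 × 0.71
    = 0.04018 m = 40.18 mm

S_e ≈ 40.2 mm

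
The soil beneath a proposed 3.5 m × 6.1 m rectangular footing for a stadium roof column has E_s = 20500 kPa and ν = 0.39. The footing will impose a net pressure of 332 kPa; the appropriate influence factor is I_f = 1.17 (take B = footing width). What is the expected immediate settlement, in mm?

Immediate (elastic) settlement: S_e = q·B·(1−ν²)/E_s · I_f.
S_e = 332 × 3.5 × (1 − 0.39²) / 20500 × 1.17
    = 332 × 3.5 × 0.8479 / 20500 × 1.17
    = 0.05623 m = 56.23 mm

S_e ≈ 56.2 mm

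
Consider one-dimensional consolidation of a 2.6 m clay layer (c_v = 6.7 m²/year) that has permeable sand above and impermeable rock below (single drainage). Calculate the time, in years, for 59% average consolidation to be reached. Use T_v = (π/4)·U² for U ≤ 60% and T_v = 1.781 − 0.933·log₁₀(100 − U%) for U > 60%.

t ≈ 0.276 years

Drainage path length: H_d = H = 2.6 m (single drainage).
U ≤ 60%: T_v = (π/4)·U² = (π/4)×0.59² = 0.2734.
t = T_v·H_d²/c_v = 0.2734×2.6²/6.7 = 0.2758 years.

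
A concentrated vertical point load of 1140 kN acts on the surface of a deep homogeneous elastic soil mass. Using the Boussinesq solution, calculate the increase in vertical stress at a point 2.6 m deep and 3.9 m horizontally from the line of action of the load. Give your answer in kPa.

Δσ_z ≈ 4.23 kPa

Boussinesq vertical stress below a point load on an elastic half-space:
Δσ_z = 3P/(2πz²) · [1 + (r/z)²]^(−5/2)
r/z = 3.9/2.6 = 1.5; [1+(r/z)²]^(−5/2) = 0.052516.
Δσ_z = 3×1140/(2π×2.6²) × 0.052516 = 80.519 × 0.052516 = 4.229 kPa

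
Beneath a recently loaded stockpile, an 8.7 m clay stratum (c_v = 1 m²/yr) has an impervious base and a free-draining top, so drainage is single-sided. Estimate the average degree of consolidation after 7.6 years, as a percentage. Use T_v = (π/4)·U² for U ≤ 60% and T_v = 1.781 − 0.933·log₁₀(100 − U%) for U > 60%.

U ≈ 35.8 %

Drainage path length: H_d = H = 8.7 m (single drainage).
T_v = c_v·t/H_d² = 1×7.6/8.7² = 0.10041.
T_v = 0.10041 corresponds to the U ≤ 60% branch:
U = √(4T_v/π) = 0.3576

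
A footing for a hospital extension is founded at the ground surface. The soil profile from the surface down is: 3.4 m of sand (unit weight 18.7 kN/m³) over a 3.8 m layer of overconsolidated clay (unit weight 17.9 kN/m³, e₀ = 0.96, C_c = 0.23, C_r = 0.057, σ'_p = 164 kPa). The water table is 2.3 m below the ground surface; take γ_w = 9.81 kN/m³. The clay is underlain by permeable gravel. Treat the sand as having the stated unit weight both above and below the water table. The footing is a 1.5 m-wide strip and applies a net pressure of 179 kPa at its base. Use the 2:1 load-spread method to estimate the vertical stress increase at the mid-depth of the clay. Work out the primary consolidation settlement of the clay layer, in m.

Mid-depth of clay below the ground surface: z = 3.4 + 3.8/2 = 5.3 m.
Total vertical stress at mid-clay: σ_v = 18.7×3.4 + 17.9×1.9 = 97.59 kPa.
Pore pressure: u = 9.81×(5.3 − 2.3) = 29.43 kPa.
Initial effective stress: σ'_0 = σ_v − u = 97.59 − 29.43 = 68.16 kPa.
Stress increase at mid-clay by the 2:1 spreading method:
Δσ = qB/(B+z) = 179×1.5/(1.5+5.3) = 39.485 kPa
Final effective stress: σ'_f = 68.16 + 39.485 = 107.64 kPa.
σ'_f = 107.64 ≤ σ'_p = 164 kPa, so the clay remains overconsolidated and only the recompression index applies:
S_c = C_r·H/(1+e₀)·log₁₀(σ'_f/σ'_0) = 0.057×3.8/1.96×log₁₀(107.64/68.16)
    = 0.11051 × 0.19844 = 0.02193 m

S_c ≈ 0.0219 m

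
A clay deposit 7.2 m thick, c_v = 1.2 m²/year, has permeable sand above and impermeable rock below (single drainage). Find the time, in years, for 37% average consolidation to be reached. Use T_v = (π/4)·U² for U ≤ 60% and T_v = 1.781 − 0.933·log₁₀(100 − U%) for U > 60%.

Drainage path length: H_d = H = 7.2 m (single drainage).
U ≤ 60%: T_v = (π/4)·U² = (π/4)×0.37² = 0.10752.
t = T_v·H_d²/c_v = 0.10752×7.2²/1.2 = 4.645 years.

t ≈ 4.64 years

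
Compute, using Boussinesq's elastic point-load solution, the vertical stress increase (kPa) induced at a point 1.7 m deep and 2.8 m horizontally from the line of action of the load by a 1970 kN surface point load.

Boussinesq vertical stress below a point load on an elastic half-space:
Δσ_z = 3P/(2πz²) · [1 + (r/z)²]^(−5/2)
r/z = 2.8/1.7 = 1.6471; [1+(r/z)²]^(−5/2) = 0.037648.
Δσ_z = 3×1970/(2π×1.7²) × 0.037648 = 325.47 × 0.037648 = 12.25 kPa

Δσ_z ≈ 12.3 kPa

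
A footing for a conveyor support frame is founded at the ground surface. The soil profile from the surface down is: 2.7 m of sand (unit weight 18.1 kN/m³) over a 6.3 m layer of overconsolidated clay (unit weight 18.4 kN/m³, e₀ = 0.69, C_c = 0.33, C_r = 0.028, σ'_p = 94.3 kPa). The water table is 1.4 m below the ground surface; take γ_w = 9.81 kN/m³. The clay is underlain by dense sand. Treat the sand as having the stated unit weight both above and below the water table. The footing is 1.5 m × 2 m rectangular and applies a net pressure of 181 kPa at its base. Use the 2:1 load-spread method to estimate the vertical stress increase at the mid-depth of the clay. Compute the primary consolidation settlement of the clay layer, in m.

S_c ≈ 0.00629 m

Mid-depth of clay below the ground surface: z = 2.7 + 6.3/2 = 5.85 m.
Total vertical stress at mid-clay: σ_v = 18.1×2.7 + 18.4×3.15 = 106.83 kPa.
Pore pressure: u = 9.81×(5.85 − 1.4) = 43.655 kPa.
Initial effective stress: σ'_0 = σ_v − u = 106.83 − 43.655 = 63.175 kPa.
Stress increase at mid-clay by the 2:1 spreading method:
Δσ = qBL/((B+z)(L+z)) = 181×1.5×2/((1.5+5.85)(2+5.85)) = 9.4112 kPa
Final effective stress: σ'_f = 63.175 + 9.4112 = 72.586 kPa.
σ'_f = 72.586 ≤ σ'_p = 94.3 kPa, so the clay remains overconsolidated and only the recompression index applies:
S_c = C_r·H/(1+e₀)·log₁₀(σ'_f/σ'_0) = 0.028×6.3/1.69×log₁₀(72.586/63.175)
    = 0.10438 × 0.060308 = 0.006295 m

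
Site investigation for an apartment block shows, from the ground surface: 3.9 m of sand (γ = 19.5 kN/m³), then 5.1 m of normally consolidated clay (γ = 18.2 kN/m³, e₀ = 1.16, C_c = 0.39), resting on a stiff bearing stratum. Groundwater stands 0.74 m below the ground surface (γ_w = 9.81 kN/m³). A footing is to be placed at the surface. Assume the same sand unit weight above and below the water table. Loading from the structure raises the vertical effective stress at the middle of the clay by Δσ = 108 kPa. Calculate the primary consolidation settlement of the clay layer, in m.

S_c ≈ 0.386 m

Mid-depth of clay below the ground surface: z = 3.9 + 5.1/2 = 6.45 m.
Total vertical stress at mid-clay: σ_v = 19.5×3.9 + 18.2×2.55 = 122.46 kPa.
Pore pressure: u = 9.81×(6.45 − 0.74) = 56.015 kPa.
Initial effective stress: σ'_0 = σ_v − u = 122.46 − 56.015 = 66.445 kPa.
Final effective stress: σ'_f = σ'_0 + Δσ = 66.445 + 108 = 174.44 kPa.
Normally consolidated clay, so the full stress increment lies on the virgin compression line:
S_c = C_c·H/(1+e₀)·log₁₀(σ'_f/σ'_0) = 0.39×5.1/(1+1.16)×log₁₀(174.44/66.445)
    = 0.92083 × 0.41918 = 0.386 m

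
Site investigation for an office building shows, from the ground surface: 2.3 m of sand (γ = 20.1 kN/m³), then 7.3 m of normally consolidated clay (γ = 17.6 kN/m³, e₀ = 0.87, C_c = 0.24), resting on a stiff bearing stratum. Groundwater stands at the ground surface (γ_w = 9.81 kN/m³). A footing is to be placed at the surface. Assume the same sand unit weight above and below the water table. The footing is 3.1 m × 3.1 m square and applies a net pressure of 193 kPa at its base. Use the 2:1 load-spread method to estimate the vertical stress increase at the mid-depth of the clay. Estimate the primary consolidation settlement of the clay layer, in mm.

Mid-depth of clay below the ground surface: z = 2.3 + 7.3/2 = 5.95 m.
Total vertical stress at mid-clay: σ_v = 20.1×2.3 + 17.6×3.65 = 110.47 kPa.
Pore pressure: u = 9.81×(5.95 − 0) = 58.37 kPa.
Initial effective stress: σ'_0 = σ_v − u = 110.47 − 58.37 = 52.1 kPa.
Stress increase at mid-clay by the 2:1 spreading method:
Δσ = qBL/((B+z)(L+z)) = 193×3.1×3.1/((3.1+5.95)(3.1+5.95)) = 22.646 kPa
Final effective stress: σ'_f = σ'_0 + Δσ = 52.1 + 22.646 = 74.746 kPa.
Normally consolidated clay, so the full stress increment lies on the virgin compression line:
S_c = C_c·H/(1+e₀)·log₁₀(σ'_f/σ'_0) = 0.24×7.3/(1+0.87)×log₁₀(74.746/52.1)
    = 0.9369 × 0.15675 = 0.1469 m

S_c ≈ 147 mm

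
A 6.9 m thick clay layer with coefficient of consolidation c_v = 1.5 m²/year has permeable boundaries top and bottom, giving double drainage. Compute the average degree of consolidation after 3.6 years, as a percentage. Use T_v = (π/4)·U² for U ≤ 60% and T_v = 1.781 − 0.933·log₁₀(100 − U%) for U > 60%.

U ≈ 73.5 %

Drainage path length: H_d = H/2 = 3.45 m (double drainage).
T_v = c_v·t/H_d² = 1.5×3.6/3.45² = 0.45369.
T_v = 0.45369 corresponds to the U > 60% branch:
U = 1 − 10^((1.781 − T_v)/0.933)/100 = 0.7354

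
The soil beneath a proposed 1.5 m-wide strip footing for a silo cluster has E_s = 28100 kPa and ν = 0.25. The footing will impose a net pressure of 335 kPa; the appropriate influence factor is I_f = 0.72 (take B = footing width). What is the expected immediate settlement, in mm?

Immediate (elastic) settlement: S_e = q·B·(1−ν²)/E_s · I_f.
S_e = 335 × 1.5 × (1 − 0.25²) / 28100 × 0.72
    = 335 × 1.5 × 0.9375 / 28100 × 0.72
    = 0.01207 m = 12.07 mm

S_e ≈ 12.1 mm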